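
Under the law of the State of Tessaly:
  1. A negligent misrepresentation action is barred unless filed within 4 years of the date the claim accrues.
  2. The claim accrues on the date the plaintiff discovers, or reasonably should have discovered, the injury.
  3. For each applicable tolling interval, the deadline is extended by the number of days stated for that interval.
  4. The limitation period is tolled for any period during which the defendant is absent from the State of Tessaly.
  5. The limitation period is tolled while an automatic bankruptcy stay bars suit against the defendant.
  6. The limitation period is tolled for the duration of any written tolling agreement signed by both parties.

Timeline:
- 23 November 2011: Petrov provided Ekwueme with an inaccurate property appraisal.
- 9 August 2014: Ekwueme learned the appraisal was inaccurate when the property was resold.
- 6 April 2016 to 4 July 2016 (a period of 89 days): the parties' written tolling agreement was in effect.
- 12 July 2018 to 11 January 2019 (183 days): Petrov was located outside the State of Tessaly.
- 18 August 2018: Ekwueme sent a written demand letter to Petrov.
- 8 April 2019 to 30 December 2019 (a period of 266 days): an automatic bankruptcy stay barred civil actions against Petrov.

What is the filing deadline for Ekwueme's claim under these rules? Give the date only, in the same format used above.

29 January 2020

Under the discovery rule, the claim accrued on 9 August 2014, when Ekwueme discovered the injury — not on the 23 November 2011 date of the underlying act.
The untolled deadline — 4 years after 9 August 2014 — is 9 August 2018.
Because the written tolling agreement ran from 6 April 2016 to 4 July 2016, the deadline is extended by 89 days to 6 November 2018.
The period was tolled for 183 days by the defendant's absence from the jurisdiction (12 July 2018 to 11 January 2019), pushing the deadline to 8 May 2019.
The automatic bankruptcy stay from 8 April 2019 to 30 December 2019 tolled the period for 266 days, extending the deadline to 29 January 2020.
None of the other events listed affects the running of the period under the stated rules.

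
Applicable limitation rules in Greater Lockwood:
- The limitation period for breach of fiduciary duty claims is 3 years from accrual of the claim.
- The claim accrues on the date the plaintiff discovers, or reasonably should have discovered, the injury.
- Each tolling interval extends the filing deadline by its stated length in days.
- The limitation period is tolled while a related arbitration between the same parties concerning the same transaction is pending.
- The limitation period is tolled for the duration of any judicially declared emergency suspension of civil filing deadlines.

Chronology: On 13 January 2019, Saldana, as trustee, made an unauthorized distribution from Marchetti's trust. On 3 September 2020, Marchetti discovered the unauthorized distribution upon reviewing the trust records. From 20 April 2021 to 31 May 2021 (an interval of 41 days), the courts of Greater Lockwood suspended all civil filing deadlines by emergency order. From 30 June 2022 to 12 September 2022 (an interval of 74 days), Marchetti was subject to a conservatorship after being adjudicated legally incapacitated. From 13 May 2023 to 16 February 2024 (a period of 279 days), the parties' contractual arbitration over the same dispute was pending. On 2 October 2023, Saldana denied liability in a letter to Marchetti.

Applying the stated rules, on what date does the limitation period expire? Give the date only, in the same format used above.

19 July 2024

Accrual is tied to discovery, so the period began on 3 September 2020 rather than on 13 January 2019 when the act occurred.
Adding the 3 years base period to 3 September 2020 gives a deadline of 3 September 2023, before any tolling.
The emergency suspension of filing deadlines from 20 April 2021 to 31 May 2021 tolled the period for 41 days, extending the deadline to 14 October 2023.
The period was tolled for 279 days by the pending related arbitration (13 May 2023 to 16 February 2024), pushing the deadline to 19 July 2024.
No stated provision tolls the period for the plaintiff's incapacity, so the interval from 30 June 2022 to 12 September 2022 has no effect on the deadline.
The other events in the timeline have no effect on the limitation period under the stated rules.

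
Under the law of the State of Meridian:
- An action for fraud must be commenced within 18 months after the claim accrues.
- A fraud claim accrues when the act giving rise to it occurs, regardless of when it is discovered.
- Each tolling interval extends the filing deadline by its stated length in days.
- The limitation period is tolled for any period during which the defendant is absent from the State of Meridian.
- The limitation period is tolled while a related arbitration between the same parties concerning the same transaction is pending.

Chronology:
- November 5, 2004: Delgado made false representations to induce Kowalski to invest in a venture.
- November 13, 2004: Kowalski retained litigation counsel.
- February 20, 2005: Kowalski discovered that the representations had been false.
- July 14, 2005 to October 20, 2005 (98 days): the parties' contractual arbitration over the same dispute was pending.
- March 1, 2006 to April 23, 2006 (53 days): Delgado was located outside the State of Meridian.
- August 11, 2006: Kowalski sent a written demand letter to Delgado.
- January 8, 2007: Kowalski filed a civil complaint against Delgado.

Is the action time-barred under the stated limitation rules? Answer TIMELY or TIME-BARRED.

Accrual is governed by the date of the act, so the period began to run on November 5, 2004; the later discovery on February 20, 2005 is irrelevant under the stated rule.
Adding the 18 months base period to November 5, 2004 gives a deadline of May 5, 2006, before any tolling.
Because the pending related arbitration ran from July 14, 2005 to October 20, 2005, the deadline is extended by 98 days to August 11, 2006.
Because the defendant's absence from the jurisdiction ran from March 1, 2006 to April 23, 2006, the deadline is extended by 53 days to October 3, 2006.
Nothing else in the chronology tolls or restarts the period.
The January 8, 2007 filing falls after the October 3, 2006 deadline; the claim is time-barred.

TIME-BARRED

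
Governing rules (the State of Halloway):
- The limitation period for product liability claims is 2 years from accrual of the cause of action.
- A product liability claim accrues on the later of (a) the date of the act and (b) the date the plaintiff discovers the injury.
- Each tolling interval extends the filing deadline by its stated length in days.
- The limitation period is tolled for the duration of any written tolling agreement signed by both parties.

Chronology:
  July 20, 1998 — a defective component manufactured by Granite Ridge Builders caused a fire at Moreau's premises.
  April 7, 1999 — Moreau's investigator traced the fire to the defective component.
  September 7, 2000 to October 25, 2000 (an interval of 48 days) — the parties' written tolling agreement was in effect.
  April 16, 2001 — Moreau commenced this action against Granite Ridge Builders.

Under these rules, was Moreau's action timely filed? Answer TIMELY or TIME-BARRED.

TIMELY

Because discovery on April 7, 1999 post-dates the July 20, 1998 act, accrual under the later-of rule falls on April 7, 1999.
2 years from April 7, 1999 is April 7, 2001.
The written tolling agreement from September 7, 2000 to October 25, 2000 tolled the period for 48 days, extending the deadline to May 25, 2001.
The April 16, 2001 filing precedes the May 25, 2001 deadline; the claim is timely.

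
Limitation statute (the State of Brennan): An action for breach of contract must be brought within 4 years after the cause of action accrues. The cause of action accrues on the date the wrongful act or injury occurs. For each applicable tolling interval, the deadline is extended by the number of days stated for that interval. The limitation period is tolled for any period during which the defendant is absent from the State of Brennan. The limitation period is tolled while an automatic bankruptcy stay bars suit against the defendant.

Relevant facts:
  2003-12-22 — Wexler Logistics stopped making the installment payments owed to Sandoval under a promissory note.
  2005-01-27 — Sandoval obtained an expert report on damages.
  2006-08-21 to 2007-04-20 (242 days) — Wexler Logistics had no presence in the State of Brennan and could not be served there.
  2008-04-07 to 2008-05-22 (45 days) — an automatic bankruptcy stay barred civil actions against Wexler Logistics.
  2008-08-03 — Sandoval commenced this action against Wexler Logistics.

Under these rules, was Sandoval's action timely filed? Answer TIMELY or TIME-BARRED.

TIMELY

The limitation period began to run on 2003-12-22.
The untolled deadline — 4 years after 2003-12-22 — is 2007-12-22.
Because the defendant's absence from the jurisdiction ran from 2006-08-21 to 2007-04-20, the deadline is extended by 242 days to 2008-08-20.
The automatic bankruptcy stay from 2008-04-07 to 2008-05-22 tolled the period for 45 days, extending the deadline to 2008-10-04.
The other events in the timeline have no effect on the limitation period under the stated rules.
Sandoval filed on 2008-08-03, before the 2008-10-04 deadline, so the action is timely.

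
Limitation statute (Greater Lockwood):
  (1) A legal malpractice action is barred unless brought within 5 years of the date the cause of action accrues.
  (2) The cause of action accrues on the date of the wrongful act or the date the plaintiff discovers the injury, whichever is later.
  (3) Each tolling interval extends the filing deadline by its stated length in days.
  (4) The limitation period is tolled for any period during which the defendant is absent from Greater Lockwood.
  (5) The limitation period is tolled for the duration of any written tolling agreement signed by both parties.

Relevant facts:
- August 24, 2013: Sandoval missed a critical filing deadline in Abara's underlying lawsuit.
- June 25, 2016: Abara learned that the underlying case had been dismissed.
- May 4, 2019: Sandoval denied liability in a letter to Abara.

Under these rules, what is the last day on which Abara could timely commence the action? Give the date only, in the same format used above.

June 25, 2021

The claim accrued on June 25, 2016 — the later of the August 24, 2013 act and the June 25, 2016 discovery.
The untolled deadline — 5 years after June 25, 2016 — is June 25, 2021.
The other events in the timeline have no effect on the limitation period under the stated rules.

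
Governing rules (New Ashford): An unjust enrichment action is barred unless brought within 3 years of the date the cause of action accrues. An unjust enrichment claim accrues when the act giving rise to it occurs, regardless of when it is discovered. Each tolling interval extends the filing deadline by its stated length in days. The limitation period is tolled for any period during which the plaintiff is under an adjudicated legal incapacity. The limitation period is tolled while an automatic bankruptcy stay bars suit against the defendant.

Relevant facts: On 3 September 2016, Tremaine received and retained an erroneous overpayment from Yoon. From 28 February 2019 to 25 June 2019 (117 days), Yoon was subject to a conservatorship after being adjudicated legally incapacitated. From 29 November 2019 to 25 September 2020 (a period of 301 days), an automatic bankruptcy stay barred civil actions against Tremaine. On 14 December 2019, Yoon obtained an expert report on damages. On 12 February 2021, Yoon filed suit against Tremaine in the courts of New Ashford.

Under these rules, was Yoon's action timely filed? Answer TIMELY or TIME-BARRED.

The limitation period began to run on 3 September 2016.
3 years from 3 September 2016 is 3 September 2019.
The period was tolled for 117 days by the plaintiff's legal incapacity (28 February 2019 to 25 June 2019), pushing the deadline to 29 December 2019.
The period was tolled for 301 days by the automatic bankruptcy stay (29 November 2019 to 25 September 2020), pushing the deadline to 25 October 2020.
Nothing else in the chronology tolls or restarts the period.
Filing on 12 February 2021 missed the 25 October 2020 deadline — the action is time-barred.

TIME-BARRED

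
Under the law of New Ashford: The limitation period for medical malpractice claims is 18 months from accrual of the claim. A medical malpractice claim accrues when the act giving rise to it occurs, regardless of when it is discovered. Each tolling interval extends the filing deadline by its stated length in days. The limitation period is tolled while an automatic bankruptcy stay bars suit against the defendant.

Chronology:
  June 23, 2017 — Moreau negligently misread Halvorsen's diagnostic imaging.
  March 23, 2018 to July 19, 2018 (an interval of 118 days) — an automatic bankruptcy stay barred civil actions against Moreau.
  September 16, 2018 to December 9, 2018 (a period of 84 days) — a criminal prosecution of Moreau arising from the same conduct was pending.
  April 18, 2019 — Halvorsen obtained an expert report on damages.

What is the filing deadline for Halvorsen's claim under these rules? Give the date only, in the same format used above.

April 20, 2019

The claim accrued on June 23, 2017, the date of the act.
Adding the 18 months base period to June 23, 2017 gives a deadline of December 23, 2018, before any tolling.
The automatic bankruptcy stay from March 23, 2018 to July 19, 2018 tolled the period for 118 days, extending the deadline to April 20, 2019.
The pending criminal prosecution from September 16, 2018 to December 9, 2018 does not toll the period, because no stated rule makes a criminal prosecution a tolling event.
Nothing else in the chronology tolls or restarts the period.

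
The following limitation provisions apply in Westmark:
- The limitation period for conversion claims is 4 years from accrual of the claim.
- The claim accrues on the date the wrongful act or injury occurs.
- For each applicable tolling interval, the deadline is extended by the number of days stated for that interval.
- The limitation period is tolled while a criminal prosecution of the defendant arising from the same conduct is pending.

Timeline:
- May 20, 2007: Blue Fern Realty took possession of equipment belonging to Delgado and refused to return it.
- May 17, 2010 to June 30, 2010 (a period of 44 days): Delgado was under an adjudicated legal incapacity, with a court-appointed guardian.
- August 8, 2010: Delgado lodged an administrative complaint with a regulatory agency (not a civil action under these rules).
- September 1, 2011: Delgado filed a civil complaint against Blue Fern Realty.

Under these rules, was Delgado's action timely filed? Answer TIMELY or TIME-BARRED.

TIME-BARRED

The limitation period began to run on May 20, 2007.
The untolled deadline — 4 years after May 20, 2007 — is May 20, 2011.
No stated provision tolls the period for the plaintiff's incapacity, so the interval from May 17, 2010 to June 30, 2010 has no effect on the deadline.
None of the other events listed affects the running of the period under the stated rules.
The September 1, 2011 filing falls after the May 20, 2011 deadline; the claim is time-barred.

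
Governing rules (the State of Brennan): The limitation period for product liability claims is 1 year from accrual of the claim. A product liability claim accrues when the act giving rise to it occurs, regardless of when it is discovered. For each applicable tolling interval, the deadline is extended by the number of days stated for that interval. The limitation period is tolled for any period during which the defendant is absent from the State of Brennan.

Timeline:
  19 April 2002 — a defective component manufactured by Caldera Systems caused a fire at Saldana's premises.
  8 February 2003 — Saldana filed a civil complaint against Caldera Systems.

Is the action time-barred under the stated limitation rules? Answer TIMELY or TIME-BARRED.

TIMELY

The claim accrued on 19 April 2002, the date of the act.
The untolled deadline — 1 year after 19 April 2002 — is 19 April 2003.
Filing on 8 February 2003 beat the 19 April 2003 deadline — the action is timely.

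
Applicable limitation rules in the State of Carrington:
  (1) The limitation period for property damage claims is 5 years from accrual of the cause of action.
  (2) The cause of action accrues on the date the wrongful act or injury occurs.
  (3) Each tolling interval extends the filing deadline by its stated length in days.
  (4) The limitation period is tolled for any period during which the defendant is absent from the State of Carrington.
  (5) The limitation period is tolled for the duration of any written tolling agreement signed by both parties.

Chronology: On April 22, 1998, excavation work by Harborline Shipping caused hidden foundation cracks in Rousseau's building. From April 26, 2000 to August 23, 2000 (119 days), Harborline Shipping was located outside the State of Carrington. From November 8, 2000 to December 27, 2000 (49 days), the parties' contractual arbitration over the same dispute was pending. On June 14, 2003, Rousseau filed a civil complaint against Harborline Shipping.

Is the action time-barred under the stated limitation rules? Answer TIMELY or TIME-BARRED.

TIMELY

The claim accrued on April 22, 1998, when the wrongful act occurred.
The untolled deadline — 5 years after April 22, 1998 — is April 22, 2003.
The defendant's absence from the jurisdiction from April 26, 2000 to August 23, 2000 tolled the period for 119 days, extending the deadline to August 19, 2003.
No stated provision tolls the period for a pending arbitration, so the interval from November 8, 2000 to December 27, 2000 has no effect on the deadline.
Rousseau filed on June 14, 2003, before the August 19, 2003 deadline, so the action is timely.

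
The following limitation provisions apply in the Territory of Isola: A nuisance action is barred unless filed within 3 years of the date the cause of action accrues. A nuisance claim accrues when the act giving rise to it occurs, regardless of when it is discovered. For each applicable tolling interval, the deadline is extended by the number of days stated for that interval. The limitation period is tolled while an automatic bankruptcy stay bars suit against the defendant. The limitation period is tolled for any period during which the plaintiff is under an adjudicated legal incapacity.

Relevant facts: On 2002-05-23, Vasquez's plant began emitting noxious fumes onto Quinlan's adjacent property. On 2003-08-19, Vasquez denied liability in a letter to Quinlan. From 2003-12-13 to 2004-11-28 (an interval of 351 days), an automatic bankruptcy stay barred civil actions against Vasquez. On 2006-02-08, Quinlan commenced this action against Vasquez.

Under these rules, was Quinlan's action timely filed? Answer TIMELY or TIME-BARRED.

TIMELY

The limitation period began to run on 2002-05-23.
The untolled deadline — 3 years after 2002-05-23 — is 2005-05-23.
Because the automatic bankruptcy stay ran from 2003-12-13 to 2004-11-28, the deadline is extended by 351 days to 2006-05-09.
None of the other events listed affects the running of the period under the stated rules.
The 2006-02-08 filing precedes the 2006-05-09 deadline; the claim is timely.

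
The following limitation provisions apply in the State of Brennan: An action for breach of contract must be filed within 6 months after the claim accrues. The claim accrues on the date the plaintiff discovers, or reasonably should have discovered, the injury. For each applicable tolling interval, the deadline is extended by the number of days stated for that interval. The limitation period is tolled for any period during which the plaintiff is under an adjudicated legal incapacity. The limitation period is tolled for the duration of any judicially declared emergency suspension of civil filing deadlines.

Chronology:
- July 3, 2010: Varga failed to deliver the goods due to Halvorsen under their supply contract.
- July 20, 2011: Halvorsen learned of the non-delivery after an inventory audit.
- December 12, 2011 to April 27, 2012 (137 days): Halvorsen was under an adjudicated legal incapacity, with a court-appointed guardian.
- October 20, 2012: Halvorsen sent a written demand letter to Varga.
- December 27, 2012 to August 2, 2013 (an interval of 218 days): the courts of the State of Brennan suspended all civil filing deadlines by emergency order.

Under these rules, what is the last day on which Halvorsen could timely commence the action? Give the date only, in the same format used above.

Under the discovery rule, the claim accrued on July 20, 2011, when Halvorsen discovered the injury — not on the July 3, 2010 date of the underlying act.
6 months from July 20, 2011 is January 20, 2012.
Because the plaintiff's legal incapacity ran from December 12, 2011 to April 27, 2012, the deadline is extended by 137 days to June 5, 2012.
By the time the emergency suspension of filing deadlines began on December 27, 2012, the limitation period had already expired on June 5, 2012; that interval cannot revive it.
Nothing else in the chronology tolls or restarts the period.

June 5, 2012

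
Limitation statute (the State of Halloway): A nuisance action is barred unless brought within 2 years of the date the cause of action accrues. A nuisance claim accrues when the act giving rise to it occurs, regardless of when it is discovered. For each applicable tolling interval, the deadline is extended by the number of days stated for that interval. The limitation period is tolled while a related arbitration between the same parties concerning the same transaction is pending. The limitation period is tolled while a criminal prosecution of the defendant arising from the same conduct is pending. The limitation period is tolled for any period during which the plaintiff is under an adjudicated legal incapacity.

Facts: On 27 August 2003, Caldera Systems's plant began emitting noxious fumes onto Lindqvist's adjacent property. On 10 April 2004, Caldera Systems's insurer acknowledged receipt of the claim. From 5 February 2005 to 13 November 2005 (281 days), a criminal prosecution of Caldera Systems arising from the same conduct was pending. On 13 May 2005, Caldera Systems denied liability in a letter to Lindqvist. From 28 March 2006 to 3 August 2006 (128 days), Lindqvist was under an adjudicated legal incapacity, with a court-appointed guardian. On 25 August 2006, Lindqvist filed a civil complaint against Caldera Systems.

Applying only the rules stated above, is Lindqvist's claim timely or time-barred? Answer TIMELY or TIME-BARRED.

The cause of action accrued on 27 August 2003, the date of the act.
2 years from 27 August 2003 is 27 August 2005.
The pending criminal prosecution from 5 February 2005 to 13 November 2005 tolled the period for 281 days, extending the deadline to 4 June 2006.
The period was tolled for 128 days by the plaintiff's legal incapacity (28 March 2006 to 3 August 2006), pushing the deadline to 10 October 2006.
None of the other events listed affects the running of the period under the stated rules.
The 25 August 2006 filing precedes the 10 October 2006 deadline; the claim is timely.

TIMELY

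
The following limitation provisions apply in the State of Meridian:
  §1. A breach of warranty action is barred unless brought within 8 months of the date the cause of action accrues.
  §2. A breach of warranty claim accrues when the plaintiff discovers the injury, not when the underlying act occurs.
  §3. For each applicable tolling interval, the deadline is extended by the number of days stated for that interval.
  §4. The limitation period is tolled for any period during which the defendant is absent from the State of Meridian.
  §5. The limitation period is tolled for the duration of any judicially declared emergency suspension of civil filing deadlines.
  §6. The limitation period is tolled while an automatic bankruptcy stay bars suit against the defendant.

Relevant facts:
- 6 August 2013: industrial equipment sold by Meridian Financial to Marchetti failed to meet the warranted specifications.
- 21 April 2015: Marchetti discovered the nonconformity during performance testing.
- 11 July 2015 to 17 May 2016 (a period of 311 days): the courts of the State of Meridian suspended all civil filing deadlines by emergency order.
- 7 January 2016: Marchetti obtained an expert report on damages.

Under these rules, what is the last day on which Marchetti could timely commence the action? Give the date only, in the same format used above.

The claim did not accrue until Marchetti discovered the injury on 21 April 2015; the 6 August 2013 act date does not start the clock under the stated rule.
8 months from 21 April 2015 is 21 December 2015.
The period was tolled for 311 days by the emergency suspension of filing deadlines (11 July 2015 to 17 May 2016), pushing the deadline to 27 October 2016.
Nothing else in the chronology tolls or restarts the period.

27 October 2016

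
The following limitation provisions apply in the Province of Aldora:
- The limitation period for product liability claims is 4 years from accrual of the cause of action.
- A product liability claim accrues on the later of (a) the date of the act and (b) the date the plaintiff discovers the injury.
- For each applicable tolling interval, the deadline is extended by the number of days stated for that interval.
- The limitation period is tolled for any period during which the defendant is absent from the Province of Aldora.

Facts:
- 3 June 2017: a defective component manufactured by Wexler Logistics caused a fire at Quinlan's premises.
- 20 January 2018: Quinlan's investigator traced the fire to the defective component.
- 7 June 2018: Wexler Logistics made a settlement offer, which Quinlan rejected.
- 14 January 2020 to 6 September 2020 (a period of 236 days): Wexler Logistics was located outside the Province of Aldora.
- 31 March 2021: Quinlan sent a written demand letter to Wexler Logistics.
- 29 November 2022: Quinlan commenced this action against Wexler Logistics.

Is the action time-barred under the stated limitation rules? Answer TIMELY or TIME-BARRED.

TIME-BARRED

Because discovery on 20 January 2018 post-dates the 3 June 2017 act, accrual under the later-of rule falls on 20 January 2018.
The untolled deadline — 4 years after 20 January 2018 — is 20 January 2022.
The period was tolled for 236 days by the defendant's absence from the jurisdiction (14 January 2020 to 6 September 2020), pushing the deadline to 13 September 2022.
Nothing else in the chronology tolls or restarts the period.
Filing on 29 November 2022 missed the 13 September 2022 deadline — the action is time-barred.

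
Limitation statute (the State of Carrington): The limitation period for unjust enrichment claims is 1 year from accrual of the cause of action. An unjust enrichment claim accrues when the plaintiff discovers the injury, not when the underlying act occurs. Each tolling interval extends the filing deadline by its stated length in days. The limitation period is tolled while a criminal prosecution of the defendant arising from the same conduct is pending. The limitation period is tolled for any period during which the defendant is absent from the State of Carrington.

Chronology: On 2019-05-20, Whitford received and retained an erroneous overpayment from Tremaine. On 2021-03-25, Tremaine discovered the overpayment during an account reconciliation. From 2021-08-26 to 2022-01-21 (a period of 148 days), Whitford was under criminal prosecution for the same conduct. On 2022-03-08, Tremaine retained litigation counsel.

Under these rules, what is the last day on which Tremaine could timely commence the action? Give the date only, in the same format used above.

2022-08-20

Under the discovery rule, the claim accrued on 2021-03-25, when Tremaine discovered the injury — not on the 2019-05-20 date of the underlying act.
Adding the 1 year base period to 2021-03-25 gives a deadline of 2022-03-25, before any tolling.
The period was tolled for 148 days by the pending criminal prosecution (2021-08-26 to 2022-01-21), pushing the deadline to 2022-08-20.
The other events in the timeline have no effect on the limitation period under the stated rules.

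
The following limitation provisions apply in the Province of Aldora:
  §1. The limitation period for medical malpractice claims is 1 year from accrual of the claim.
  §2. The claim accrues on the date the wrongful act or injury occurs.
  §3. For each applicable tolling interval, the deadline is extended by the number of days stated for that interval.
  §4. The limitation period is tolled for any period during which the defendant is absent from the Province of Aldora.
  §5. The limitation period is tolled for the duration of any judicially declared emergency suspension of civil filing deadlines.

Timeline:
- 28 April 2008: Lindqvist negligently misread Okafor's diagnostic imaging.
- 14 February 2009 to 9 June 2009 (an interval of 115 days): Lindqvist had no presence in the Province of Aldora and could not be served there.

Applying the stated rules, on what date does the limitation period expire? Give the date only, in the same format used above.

The claim accrued on 28 April 2008, the date of the act.
Adding the 1 year base period to 28 April 2008 gives a deadline of 28 April 2009, before any tolling.
The period was tolled for 115 days by the defendant's absence from the jurisdiction (14 February 2009 to 9 June 2009), pushing the deadline to 21 August 2009.

21 August 2009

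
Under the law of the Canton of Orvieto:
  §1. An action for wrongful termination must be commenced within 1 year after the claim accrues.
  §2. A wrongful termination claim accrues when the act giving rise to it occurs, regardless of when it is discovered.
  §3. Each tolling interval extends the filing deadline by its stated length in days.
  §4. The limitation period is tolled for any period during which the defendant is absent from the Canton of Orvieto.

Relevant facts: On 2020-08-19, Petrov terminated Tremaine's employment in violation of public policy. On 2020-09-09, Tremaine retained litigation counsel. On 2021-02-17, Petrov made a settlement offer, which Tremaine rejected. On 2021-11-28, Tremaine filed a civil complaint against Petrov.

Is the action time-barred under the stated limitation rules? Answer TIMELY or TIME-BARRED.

The claim accrued on 2020-08-19, when the wrongful act occurred.
The untolled deadline — 1 year after 2020-08-19 — is 2021-08-19.
The other events in the timeline have no effect on the limitation period under the stated rules.
The 2021-11-28 filing falls after the 2021-08-19 deadline; the claim is time-barred.

TIME-BARRED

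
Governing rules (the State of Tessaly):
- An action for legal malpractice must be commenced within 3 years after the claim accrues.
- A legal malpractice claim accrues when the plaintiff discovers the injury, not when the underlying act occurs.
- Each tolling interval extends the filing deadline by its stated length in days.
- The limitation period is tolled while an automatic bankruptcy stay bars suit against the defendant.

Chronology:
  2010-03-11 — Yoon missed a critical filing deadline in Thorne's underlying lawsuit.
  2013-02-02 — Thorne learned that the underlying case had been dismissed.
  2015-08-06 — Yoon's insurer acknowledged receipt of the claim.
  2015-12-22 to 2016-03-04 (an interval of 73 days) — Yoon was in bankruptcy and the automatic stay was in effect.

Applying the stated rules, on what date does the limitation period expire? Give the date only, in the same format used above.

Under the discovery rule, the claim accrued on 2013-02-02, when Thorne discovered the injury — not on the 2010-03-11 date of the underlying act.
Adding the 3 years base period to 2013-02-02 gives a deadline of 2016-02-02, before any tolling.
The automatic bankruptcy stay from 2015-12-22 to 2016-03-04 tolled the period for 73 days, extending the deadline to 2016-04-15.
Nothing else in the chronology tolls or restarts the period.

2016-04-15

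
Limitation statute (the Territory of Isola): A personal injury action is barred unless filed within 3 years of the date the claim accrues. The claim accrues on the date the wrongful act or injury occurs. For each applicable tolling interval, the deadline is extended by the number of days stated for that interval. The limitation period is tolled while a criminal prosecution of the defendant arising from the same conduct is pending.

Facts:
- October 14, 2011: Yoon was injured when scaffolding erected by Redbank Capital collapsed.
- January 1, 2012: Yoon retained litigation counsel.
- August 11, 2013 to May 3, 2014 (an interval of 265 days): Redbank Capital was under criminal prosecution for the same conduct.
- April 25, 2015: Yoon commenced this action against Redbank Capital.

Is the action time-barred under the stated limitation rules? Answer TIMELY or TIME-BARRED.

TIMELY

The claim accrued on October 14, 2011, the date of the act.
3 years from October 14, 2011 is October 14, 2014.
The period was tolled for 265 days by the pending criminal prosecution (August 11, 2013 to May 3, 2014), pushing the deadline to July 6, 2015.
Nothing else in the chronology tolls or restarts the period.
The April 25, 2015 filing precedes the July 6, 2015 deadline; the claim is timely.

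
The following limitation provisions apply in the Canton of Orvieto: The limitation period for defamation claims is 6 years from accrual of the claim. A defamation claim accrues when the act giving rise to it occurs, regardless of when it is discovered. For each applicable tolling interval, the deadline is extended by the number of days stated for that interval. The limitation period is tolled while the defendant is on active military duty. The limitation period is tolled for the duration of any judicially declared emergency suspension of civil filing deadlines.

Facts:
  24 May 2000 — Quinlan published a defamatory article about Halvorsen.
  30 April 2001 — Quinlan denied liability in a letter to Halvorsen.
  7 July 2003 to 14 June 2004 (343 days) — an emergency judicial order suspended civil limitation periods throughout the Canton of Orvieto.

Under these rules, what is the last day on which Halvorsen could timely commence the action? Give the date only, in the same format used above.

The claim accrued on 24 May 2000, the date of the act.
Adding the 6 years base period to 24 May 2000 gives a deadline of 24 May 2006, before any tolling.
Because the emergency suspension of filing deadlines ran from 7 July 2003 to 14 June 2004, the deadline is extended by 343 days to 2 May 2007.
None of the other events listed affects the running of the period under the stated rules.

2 May 2007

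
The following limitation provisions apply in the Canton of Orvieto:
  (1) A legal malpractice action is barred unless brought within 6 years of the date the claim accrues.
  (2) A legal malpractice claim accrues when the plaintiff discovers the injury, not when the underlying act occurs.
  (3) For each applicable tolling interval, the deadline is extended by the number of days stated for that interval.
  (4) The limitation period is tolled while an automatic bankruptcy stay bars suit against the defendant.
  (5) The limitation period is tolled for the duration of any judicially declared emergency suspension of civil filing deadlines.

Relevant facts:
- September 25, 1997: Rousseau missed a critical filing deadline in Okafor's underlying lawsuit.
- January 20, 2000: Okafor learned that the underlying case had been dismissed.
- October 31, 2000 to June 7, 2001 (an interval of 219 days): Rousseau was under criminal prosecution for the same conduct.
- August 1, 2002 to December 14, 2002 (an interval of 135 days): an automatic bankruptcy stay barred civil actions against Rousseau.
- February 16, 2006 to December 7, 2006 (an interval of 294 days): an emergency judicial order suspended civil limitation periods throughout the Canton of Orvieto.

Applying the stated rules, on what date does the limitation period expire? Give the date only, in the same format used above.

Accrual is tied to discovery, so the period began on January 20, 2000 rather than on September 25, 1997 when the act occurred.
6 years from January 20, 2000 is January 20, 2006.
The period was tolled for 135 days by the automatic bankruptcy stay (August 1, 2002 to December 14, 2002), pushing the deadline to June 4, 2006.
The emergency suspension of filing deadlines from February 16, 2006 to December 7, 2006 tolled the period for 294 days, extending the deadline to March 25, 2007.
The pending criminal prosecution from October 31, 2000 to June 7, 2001 does not toll the period, because no stated rule makes a criminal prosecution a tolling event.

March 25, 2007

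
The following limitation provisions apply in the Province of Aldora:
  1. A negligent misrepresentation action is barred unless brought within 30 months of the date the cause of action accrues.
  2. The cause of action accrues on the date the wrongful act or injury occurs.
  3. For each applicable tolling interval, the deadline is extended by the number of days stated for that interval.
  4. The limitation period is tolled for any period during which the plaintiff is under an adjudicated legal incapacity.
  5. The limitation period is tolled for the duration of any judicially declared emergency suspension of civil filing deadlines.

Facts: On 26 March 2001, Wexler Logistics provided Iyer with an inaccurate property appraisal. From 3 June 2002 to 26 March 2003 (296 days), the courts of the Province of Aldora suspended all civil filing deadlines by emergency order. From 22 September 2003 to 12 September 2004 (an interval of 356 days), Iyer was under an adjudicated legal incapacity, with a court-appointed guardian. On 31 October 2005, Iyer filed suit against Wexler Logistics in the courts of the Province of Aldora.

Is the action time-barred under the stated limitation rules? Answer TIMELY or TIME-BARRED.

TIME-BARRED

The cause of action accrued on 26 March 2001, the date of the act.
Adding the 30 months base period to 26 March 2001 gives a deadline of 26 September 2003, before any tolling.
The period was tolled for 296 days by the emergency suspension of filing deadlines (3 June 2002 to 26 March 2003), pushing the deadline to 18 July 2004.
Because the plaintiff's legal incapacity ran from 22 September 2003 to 12 September 2004, the deadline is extended by 356 days to 9 July 2005.
The 31 October 2005 filing falls after the 9 July 2005 deadline; the claim is time-barred.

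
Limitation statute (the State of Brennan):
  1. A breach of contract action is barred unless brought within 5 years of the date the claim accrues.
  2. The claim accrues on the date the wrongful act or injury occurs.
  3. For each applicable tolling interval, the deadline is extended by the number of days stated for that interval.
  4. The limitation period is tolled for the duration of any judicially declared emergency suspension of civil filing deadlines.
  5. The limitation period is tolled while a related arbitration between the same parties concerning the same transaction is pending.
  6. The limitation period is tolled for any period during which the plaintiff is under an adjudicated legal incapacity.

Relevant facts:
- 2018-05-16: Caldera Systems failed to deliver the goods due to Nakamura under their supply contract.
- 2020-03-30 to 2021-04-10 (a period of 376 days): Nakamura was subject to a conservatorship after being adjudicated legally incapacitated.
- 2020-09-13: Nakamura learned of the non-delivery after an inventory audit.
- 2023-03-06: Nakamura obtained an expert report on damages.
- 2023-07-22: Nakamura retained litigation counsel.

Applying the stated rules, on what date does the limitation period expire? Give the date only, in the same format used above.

Because the rule ties accrual to occurrence, the claim accrued on 2018-05-16, not on the 2020-09-13 discovery date.
Adding the 5 years base period to 2018-05-16 gives a deadline of 2023-05-16, before any tolling.
The period was tolled for 376 days by the plaintiff's legal incapacity (2020-03-30 to 2021-04-10), pushing the deadline to 2024-05-26.
Nothing else in the chronology tolls or restarts the period.

2024-05-26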